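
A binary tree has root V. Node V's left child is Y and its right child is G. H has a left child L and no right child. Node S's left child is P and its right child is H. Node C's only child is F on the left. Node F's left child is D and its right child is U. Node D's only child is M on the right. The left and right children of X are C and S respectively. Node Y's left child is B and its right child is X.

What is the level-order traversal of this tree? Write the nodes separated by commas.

V, Y, G, B, X, C, S, F, P, H, D, U, L, M

Level-order visits nodes level by level from the root, left to right within each level.
Level 0: V
Level 1: Y, G
Level 2: B, X
Level 3: C, S
Level 4: F, P, H
Level 5: D, U, L
Level 6: M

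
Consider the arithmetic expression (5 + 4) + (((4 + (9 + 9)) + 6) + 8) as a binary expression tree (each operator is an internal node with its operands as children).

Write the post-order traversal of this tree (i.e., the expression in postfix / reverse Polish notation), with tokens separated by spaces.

Post-order on an expression tree gives postfix notation: for each operator, emit left operand, right operand, then the operator.

5 4 + 4 9 9 + + 6 + 8 + +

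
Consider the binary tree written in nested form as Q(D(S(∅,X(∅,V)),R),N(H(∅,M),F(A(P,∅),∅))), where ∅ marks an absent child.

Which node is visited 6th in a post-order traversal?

Post-order visits the left subtree, then the right subtree, then the node.
At Q: go left to D.
  At D: go left to S.
    At S: no left child.
    At S: go right to X.
      At X: no left child.
      At X: go right to V.
        V is a leaf — visit V.
      Visit X.
    Visit S.
  At D: go right to R.
    R is a leaf — visit R.
  Visit D.
At Q: go right to N.
  At N: go left to H.
    At H: no left child.
    At H: go right to M.
      M is a leaf — visit M.
    Visit H.
  At N: go right to F.
    At F: go left to A.
      At A: go left to P.
        P is a leaf — visit P.
      At A: no right child.
      Visit A.
    At F: no right child.
    Visit F.
  Visit N.
Visit Q.
Full post-order sequence: V, X, S, R, D, M, H, P, A, F, N, Q.

M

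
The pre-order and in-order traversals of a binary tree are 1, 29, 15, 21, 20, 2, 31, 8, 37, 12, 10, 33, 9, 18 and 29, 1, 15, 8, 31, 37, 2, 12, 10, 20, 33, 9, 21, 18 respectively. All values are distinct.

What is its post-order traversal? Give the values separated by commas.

29, 8, 37, 31, 10, 12, 2, 9, 33, 20, 18, 21, 15, 1

The first element of pre-order is the root; it splits in-order into left and right subtrees.
Root 1: left subtree has 1 node {29}, right has 12 {15, 8, 31, 37, 2, 12, 10, 20, 33, 9, 21, 18}.
  Root 15: left subtree has 0 nodes { }, right has 11 {8, 31, 37, 2, 12, 10, 20, 33, 9, 21, 18}.
    Root 21: left subtree has 9 nodes {8, 31, 37, 2, 12, 10, 20, 33, 9}, right has 1 {18}.
      Root 20: left subtree has 6 nodes {8, 31, 37, 2, 12, 10}, right has 2 {33, 9}.
        Root 2: left subtree has 3 nodes {8, 31, 37}, right has 2 {12, 10}.
          Root 31: left subtree has 1 node {8}, right has 1 {37}.
          Root 12: left subtree has 0 nodes { }, right has 1 {10}.
        Root 33: left subtree has 0 nodes { }, right has 1 {9}.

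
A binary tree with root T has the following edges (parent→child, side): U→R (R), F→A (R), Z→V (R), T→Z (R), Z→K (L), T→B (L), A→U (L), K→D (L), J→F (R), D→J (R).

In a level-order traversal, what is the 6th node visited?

D

Level-order visits nodes level by level from the root, left to right within each level.
Level 0: T
Level 1: B, Z
Level 2: K, V
Level 3: D
Level 4: J
Level 5: F
Level 6: A
Level 7: U
Level 8: R
Full level-order sequence: T, B, Z, K, V, D, J, F, A, U, R.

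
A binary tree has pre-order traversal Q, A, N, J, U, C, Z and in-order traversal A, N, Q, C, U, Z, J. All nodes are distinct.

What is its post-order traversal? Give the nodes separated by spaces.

N A C Z U J Q

The first element of pre-order is the root; it splits in-order into left and right subtrees.
Root Q: left subtree has 2 nodes {A, N}, right has 4 {C, U, Z, J}.
  Root A: left subtree has 0 nodes { }, right has 1 {N}.
  Root J: left subtree has 3 nodes {C, U, Z}, right has 0 { }.
    Root U: left subtree has 1 node {C}, right has 1 {Z}.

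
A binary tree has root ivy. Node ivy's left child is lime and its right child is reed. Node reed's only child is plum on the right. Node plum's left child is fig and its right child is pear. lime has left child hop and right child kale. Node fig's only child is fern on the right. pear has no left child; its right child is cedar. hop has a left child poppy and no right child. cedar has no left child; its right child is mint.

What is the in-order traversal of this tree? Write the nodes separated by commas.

In-order visits the left subtree, then the node, then the right subtree.
At ivy: go left to lime.
  At lime: go left to hop.
    At hop: go left to poppy.
      poppy is a leaf — visit poppy.
    Visit hop.
    At hop: no right child.
  Visit lime.
  At lime: go right to kale.
    kale is a leaf — visit kale.
Visit ivy.
At ivy: go right to reed.
  At reed: no left child.
  Visit reed.
  At reed: go right to plum.
    At plum: go left to fig.
      At fig: no left child.
      Visit fig.
      At fig: go right to fern.
        fern is a leaf — visit fern.
    Visit plum.
    At plum: go right to pear.
      At pear: no left child.
      Visit pear.
      At pear: go right to cedar.
        At cedar: no left child.
        Visit cedar.
        At cedar: go right to mint.
          mint is a leaf — visit mint.

poppy, hop, lime, kale, ivy, reed, fig, fern, plum, pear, cedar, mint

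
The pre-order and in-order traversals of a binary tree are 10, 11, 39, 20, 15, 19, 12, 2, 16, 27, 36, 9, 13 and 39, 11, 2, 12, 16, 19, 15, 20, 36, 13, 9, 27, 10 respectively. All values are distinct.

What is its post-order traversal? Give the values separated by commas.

39, 2, 16, 12, 19, 15, 13, 9, 36, 27, 20, 11, 10

The first element of pre-order is the root; it splits in-order into left and right subtrees.
Root 10: left subtree has 12 nodes {39, 11, 2, 12, 16, 19, 15, 20, 36, 13, 9, 27}, right has 0 { }.
  Root 11: left subtree has 1 node {39}, right has 10 {2, 12, 16, 19, 15, 20, 36, 13, 9, 27}.
    Root 20: left subtree has 5 nodes {2, 12, 16, 19, 15}, right has 4 {36, 13, 9, 27}.
      Root 15: left subtree has 4 nodes {2, 12, 16, 19}, right has 0 { }.
        Root 19: left subtree has 3 nodes {2, 12, 16}, right has 0 { }.
          Root 12: left subtree has 1 node {2}, right has 1 {16}.
      Root 27: left subtree has 3 nodes {36, 13, 9}, right has 0 { }.
        Root 36: left subtree has 0 nodes { }, right has 2 {13, 9}.
          Root 9: left subtree has 1 node {13}, right has 0 { }.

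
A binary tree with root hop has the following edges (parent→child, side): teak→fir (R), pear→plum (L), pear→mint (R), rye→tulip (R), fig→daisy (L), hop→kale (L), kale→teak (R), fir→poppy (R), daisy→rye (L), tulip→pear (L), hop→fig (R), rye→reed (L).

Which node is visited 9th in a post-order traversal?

tulip

Post-order visits the left subtree, then the right subtree, then the node.
At hop: go left to kale.
  At kale: no left child.
  At kale: go right to teak.
    At teak: no left child.
    At teak: go right to fir.
      At fir: no left child.
      At fir: go right to poppy.
        poppy is a leaf — visit poppy.
      Visit fir.
    Visit teak.
  Visit kale.
At hop: go right to fig.
  At fig: go left to daisy.
    At daisy: go left to rye.
      At rye: go left to reed.
        reed is a leaf — visit reed.
      At rye: go right to tulip.
        At tulip: go left to pear.
          At pear: go left to plum.
            plum is a leaf — visit plum.
          At pear: go right to mint.
            mint is a leaf — visit mint.
          Visit pear.
        At tulip: no right child.
        Visit tulip.
      Visit rye.
    At daisy: no right child.
    Visit daisy.
  At fig: no right child.
  Visit fig.
Visit hop.
Full post-order sequence: poppy, fir, teak, kale, reed, plum, mint, pear, tulip, rye, daisy, fig, hop.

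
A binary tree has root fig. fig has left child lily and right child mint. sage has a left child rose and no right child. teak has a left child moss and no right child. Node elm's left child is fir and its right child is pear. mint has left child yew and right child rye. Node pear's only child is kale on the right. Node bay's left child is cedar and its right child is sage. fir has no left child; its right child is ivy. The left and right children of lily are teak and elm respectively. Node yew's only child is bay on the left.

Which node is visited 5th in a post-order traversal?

Post-order visits the left subtree, then the right subtree, then the node.
At fig: go left to lily.
  At lily: go left to teak.
    At teak: go left to moss.
      moss is a leaf — visit moss.
    At teak: no right child.
    Visit teak.
  At lily: go right to elm.
    At elm: go left to fir.
      At fir: no left child.
      At fir: go right to ivy.
        ivy is a leaf — visit ivy.
      Visit fir.
    At elm: go right to pear.
      At pear: no left child.
      At pear: go right to kale.
        kale is a leaf — visit kale.
      Visit pear.
    Visit elm.
  Visit lily.
At fig: go right to mint.
  At mint: go left to yew.
    At yew: go left to bay.
      At bay: go left to cedar.
        cedar is a leaf — visit cedar.
      At bay: go right to sage.
        At sage: go left to rose.
          rose is a leaf — visit rose.
        At sage: no right child.
        Visit sage.
      Visit bay.
    At yew: no right child.
    Visit yew.
  At mint: go right to rye.
    rye is a leaf — visit rye.
  Visit mint.
Visit fig.
Full post-order sequence: moss, teak, ivy, fir, kale, pear, elm, lily, cedar, rose, sage, bay, yew, rye, mint, fig.

kale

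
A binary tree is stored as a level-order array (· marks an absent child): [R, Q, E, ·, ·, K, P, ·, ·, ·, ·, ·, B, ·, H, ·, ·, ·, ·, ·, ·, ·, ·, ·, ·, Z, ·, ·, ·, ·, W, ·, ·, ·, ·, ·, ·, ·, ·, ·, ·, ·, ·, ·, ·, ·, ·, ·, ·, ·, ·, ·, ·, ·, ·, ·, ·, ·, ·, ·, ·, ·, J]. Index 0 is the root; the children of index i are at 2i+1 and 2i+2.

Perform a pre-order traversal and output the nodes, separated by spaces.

Pre-order visits the node, then its left subtree, then its right subtree.
Visit R.
At R: go left to Q.
  Q is a leaf — visit Q.
At R: go right to E.
  Visit E.
  At E: go left to K.
    Visit K.
    At K: no left child.
    At K: go right to B.
      Visit B.
      At B: go left to Z.
        Z is a leaf — visit Z.
      At B: no right child.
  At E: go right to P.
    Visit P.
    At P: no left child.
    At P: go right to H.
      Visit H.
      At H: no left child.
      At H: go right to W.
        Visit W.
        At W: no left child.
        At W: go right to J.
          J is a leaf — visit J.

R Q E K B Z P H W J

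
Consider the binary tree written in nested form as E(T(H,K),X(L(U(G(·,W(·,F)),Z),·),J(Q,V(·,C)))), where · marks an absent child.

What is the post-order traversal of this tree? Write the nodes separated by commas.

Post-order visits the left subtree, then the right subtree, then the node.
At E: go left to T.
  At T: go left to H.
    H is a leaf — visit H.
  At T: go right to K.
    K is a leaf — visit K.
  Visit T.
At E: go right to X.
  At X: go left to L.
    At L: go left to U.
      At U: go left to G.
        At G: no left child.
        At G: go right to W.
          At W: no left child.
          At W: go right to F.
            F is a leaf — visit F.
          Visit W.
        Visit G.
      At U: go right to Z.
        Z is a leaf — visit Z.
      Visit U.
    At L: no right child.
    Visit L.
  At X: go right to J.
    At J: go left to Q.
      Q is a leaf — visit Q.
    At J: go right to V.
      At V: no left child.
      At V: go right to C.
        C is a leaf — visit C.
      Visit V.
    Visit J.
  Visit X.
Visit E.

H, K, T, F, W, G, Z, U, L, Q, C, V, J, X, E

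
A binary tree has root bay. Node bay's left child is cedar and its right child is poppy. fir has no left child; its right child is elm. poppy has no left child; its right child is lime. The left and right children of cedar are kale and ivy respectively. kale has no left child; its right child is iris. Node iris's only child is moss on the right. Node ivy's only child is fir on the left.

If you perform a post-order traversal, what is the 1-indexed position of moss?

1

Post-order visits the left subtree, then the right subtree, then the node.
At bay: go left to cedar.
  At cedar: go left to kale.
    At kale: no left child.
    At kale: go right to iris.
      At iris: no left child.
      At iris: go right to moss.
        moss is a leaf — visit moss.
      Visit iris.
    Visit kale.
  At cedar: go right to ivy.
    At ivy: go left to fir.
      At fir: no left child.
      At fir: go right to elm.
        elm is a leaf — visit elm.
      Visit fir.
    At ivy: no right child.
    Visit ivy.
  Visit cedar.
At bay: go right to poppy.
  At poppy: no left child.
  At poppy: go right to lime.
    lime is a leaf — visit lime.
  Visit poppy.
Visit bay.
Full post-order sequence: moss, iris, kale, elm, fir, ivy, cedar, lime, poppy, bay.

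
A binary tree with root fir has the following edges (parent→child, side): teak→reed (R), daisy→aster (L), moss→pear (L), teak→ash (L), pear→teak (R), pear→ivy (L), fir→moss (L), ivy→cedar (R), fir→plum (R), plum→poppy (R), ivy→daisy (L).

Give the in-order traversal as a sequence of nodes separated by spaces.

In-order visits the left subtree, then the node, then the right subtree.
At fir: go left to moss.
  At moss: go left to pear.
    At pear: go left to ivy.
      At ivy: go left to daisy.
        At daisy: go left to aster.
          aster is a leaf — visit aster.
        Visit daisy.
        At daisy: no right child.
      Visit ivy.
      At ivy: go right to cedar.
        cedar is a leaf — visit cedar.
    Visit pear.
    At pear: go right to teak.
      At teak: go left to ash.
        ash is a leaf — visit ash.
      Visit teak.
      At teak: go right to reed.
        reed is a leaf — visit reed.
  Visit moss.
  At moss: no right child.
Visit fir.
At fir: go right to plum.
  At plum: no left child.
  Visit plum.
  At plum: go right to poppy.
    poppy is a leaf — visit poppy.

aster daisy ivy cedar pear ash teak reed moss fir plum poppy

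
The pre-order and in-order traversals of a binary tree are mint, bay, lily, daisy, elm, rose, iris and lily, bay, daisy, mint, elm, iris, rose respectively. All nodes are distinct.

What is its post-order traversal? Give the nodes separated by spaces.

lily daisy bay iris rose elm mint

The first element of pre-order is the root; it splits in-order into left and right subtrees.
Root mint: left subtree has 3 nodes {lily, bay, daisy}, right has 3 {elm, iris, rose}.
  Root bay: left subtree has 1 node {lily}, right has 1 {daisy}.
  Root elm: left subtree has 0 nodes { }, right has 2 {iris, rose}.
    Root rose: left subtree has 1 node {iris}, right has 0 { }.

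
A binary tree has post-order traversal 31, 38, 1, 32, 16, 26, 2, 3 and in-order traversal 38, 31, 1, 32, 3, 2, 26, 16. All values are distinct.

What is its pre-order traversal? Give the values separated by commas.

The last element of post-order is the root; it splits in-order into left and right subtrees.
Root 3: left subtree has 4 nodes {38, 31, 1, 32}, right has 3 {2, 26, 16}.
  Root 32: left subtree has 3 nodes {38, 31, 1}, right has 0 { }.
    Root 1: left subtree has 2 nodes {38, 31}, right has 0 { }.
      Root 38: left subtree has 0 nodes { }, right has 1 {31}.
  Root 2: left subtree has 0 nodes { }, right has 2 {26, 16}.
    Root 26: left subtree has 0 nodes { }, right has 1 {16}.

3, 32, 1, 38, 31, 2, 26, 16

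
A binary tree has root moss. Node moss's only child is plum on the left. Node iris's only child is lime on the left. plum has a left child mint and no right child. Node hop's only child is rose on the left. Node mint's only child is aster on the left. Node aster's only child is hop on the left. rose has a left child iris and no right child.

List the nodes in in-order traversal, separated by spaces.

lime iris rose hop aster mint plum moss

In-order visits the left subtree, then the node, then the right subtree.
At moss: go left to plum.
  At plum: go left to mint.
    At mint: go left to aster.
      At aster: go left to hop.
        At hop: go left to rose.
          At rose: go left to iris.
            At iris: go left to lime.
              lime is a leaf — visit lime.
            Visit iris.
            At iris: no right child.
          Visit rose.
          At rose: no right child.
        Visit hop.
        At hop: no right child.
      Visit aster.
      At aster: no right child.
    Visit mint.
    At mint: no right child.
  Visit plum.
  At plum: no right child.
Visit moss.
At moss: no right child.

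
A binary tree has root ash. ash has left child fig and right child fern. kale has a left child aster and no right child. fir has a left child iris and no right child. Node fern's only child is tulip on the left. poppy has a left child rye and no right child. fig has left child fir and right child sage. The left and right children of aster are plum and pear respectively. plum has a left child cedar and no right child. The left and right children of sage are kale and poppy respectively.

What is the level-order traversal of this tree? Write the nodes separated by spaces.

Level-order visits nodes level by level from the root, left to right within each level.
Level 0: ash
Level 1: fig, fern
Level 2: fir, sage, tulip
Level 3: iris, kale, poppy
Level 4: aster, rye
Level 5: plum, pear
Level 6: cedar

ash fig fern fir sage tulip iris kale poppy aster rye plum pear cedar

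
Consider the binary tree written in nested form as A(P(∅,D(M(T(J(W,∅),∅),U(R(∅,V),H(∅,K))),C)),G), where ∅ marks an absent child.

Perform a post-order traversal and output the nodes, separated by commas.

W, J, T, V, R, K, H, U, M, C, D, P, G, A

Post-order visits the left subtree, then the right subtree, then the node.
At A: go left to P.
  At P: no left child.
  At P: go right to D.
    At D: go left to M.
      At M: go left to T.
        At T: go left to J.
          At J: go left to W.
            W is a leaf — visit W.
          At J: no right child.
          Visit J.
        At T: no right child.
        Visit T.
      At M: go right to U.
        At U: go left to R.
          At R: no left child.
          At R: go right to V.
            V is a leaf — visit V.
          Visit R.
        At U: go right to H.
          At H: no left child.
          At H: go right to K.
            K is a leaf — visit K.
          Visit H.
        Visit U.
      Visit M.
    At D: go right to C.
      C is a leaf — visit C.
    Visit D.
  Visit P.
At A: go right to G.
  G is a leaf — visit G.
Visit A.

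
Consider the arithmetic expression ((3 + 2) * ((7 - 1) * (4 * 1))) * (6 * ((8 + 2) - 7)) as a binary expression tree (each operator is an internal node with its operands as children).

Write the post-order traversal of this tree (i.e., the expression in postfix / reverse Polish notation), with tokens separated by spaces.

Post-order on an expression tree gives postfix notation: for each operator, emit left operand, right operand, then the operator.

3 2 + 7 1 - 4 1 * * * 6 8 2 + 7 - * *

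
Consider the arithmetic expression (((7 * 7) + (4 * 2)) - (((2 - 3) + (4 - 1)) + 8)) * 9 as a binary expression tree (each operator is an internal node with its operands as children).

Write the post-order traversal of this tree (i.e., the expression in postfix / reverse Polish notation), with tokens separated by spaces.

Post-order on an expression tree gives postfix notation: for each operator, emit left operand, right operand, then the operator.

7 7 * 4 2 * + 2 3 - 4 1 - + 8 + - 9 *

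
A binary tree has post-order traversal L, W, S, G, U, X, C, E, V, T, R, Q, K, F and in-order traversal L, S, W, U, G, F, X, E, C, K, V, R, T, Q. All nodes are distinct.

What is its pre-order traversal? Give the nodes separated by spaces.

F U S L W G K E X C Q R V T

The last element of post-order is the root; it splits in-order into left and right subtrees.
Root F: left subtree has 5 nodes {L, S, W, U, G}, right has 8 {X, E, C, K, V, R, T, Q}.
  Root U: left subtree has 3 nodes {L, S, W}, right has 1 {G}.
    Root S: left subtree has 1 node {L}, right has 1 {W}.
  Root K: left subtree has 3 nodes {X, E, C}, right has 4 {V, R, T, Q}.
    Root E: left subtree has 1 node {X}, right has 1 {C}.
    Root Q: left subtree has 3 nodes {V, R, T}, right has 0 { }.
      Root R: left subtree has 1 node {V}, right has 1 {T}.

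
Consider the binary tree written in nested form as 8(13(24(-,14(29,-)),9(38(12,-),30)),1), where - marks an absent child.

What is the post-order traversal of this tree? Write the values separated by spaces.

Post-order visits the left subtree, then the right subtree, then the node.
At 8: go left to 13.
  At 13: go left to 24.
    At 24: no left child.
    At 24: go right to 14.
      At 14: go left to 29.
        29 is a leaf — visit 29.
      At 14: no right child.
      Visit 14.
    Visit 24.
  At 13: go right to 9.
    At 9: go left to 38.
      At 38: go left to 12.
        12 is a leaf — visit 12.
      At 38: no right child.
      Visit 38.
    At 9: go right to 30.
      30 is a leaf — visit 30.
    Visit 9.
  Visit 13.
At 8: go right to 1.
  1 is a leaf — visit 1.
Visit 8.

29 14 24 12 38 30 9 13 1 8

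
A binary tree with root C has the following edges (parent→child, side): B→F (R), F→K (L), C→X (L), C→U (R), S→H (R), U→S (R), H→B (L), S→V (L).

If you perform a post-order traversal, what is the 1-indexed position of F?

Post-order visits the left subtree, then the right subtree, then the node.
At C: go left to X.
  X is a leaf — visit X.
At C: go right to U.
  At U: no left child.
  At U: go right to S.
    At S: go left to V.
      V is a leaf — visit V.
    At S: go right to H.
      At H: go left to B.
        At B: no left child.
        At B: go right to F.
          At F: go left to K.
            K is a leaf — visit K.
          At F: no right child.
          Visit F.
        Visit B.
      At H: no right child.
      Visit H.
    Visit S.
  Visit U.
Visit C.
Full post-order sequence: X, V, K, F, B, H, S, U, C.

4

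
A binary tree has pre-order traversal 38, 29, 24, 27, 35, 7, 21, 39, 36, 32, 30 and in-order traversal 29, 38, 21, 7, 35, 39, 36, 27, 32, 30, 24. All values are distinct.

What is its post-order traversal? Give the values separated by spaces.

29 21 7 36 39 35 30 32 27 24 38

The first element of pre-order is the root; it splits in-order into left and right subtrees.
Root 38: left subtree has 1 node {29}, right has 9 {21, 7, 35, 39, 36, 27, 32, 30, 24}.
  Root 24: left subtree has 8 nodes {21, 7, 35, 39, 36, 27, 32, 30}, right has 0 { }.
    Root 27: left subtree has 5 nodes {21, 7, 35, 39, 36}, right has 2 {32, 30}.
      Root 35: left subtree has 2 nodes {21, 7}, right has 2 {39, 36}.
        Root 7: left subtree has 1 node {21}, right has 0 { }.
        Root 39: left subtree has 0 nodes { }, right has 1 {36}.
      Root 32: left subtree has 0 nodes { }, right has 1 {30}.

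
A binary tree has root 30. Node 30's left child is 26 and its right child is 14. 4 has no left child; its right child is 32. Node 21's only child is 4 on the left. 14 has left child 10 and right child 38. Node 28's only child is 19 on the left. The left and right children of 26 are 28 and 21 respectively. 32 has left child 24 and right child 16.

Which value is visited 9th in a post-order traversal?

Post-order visits the left subtree, then the right subtree, then the node.
At 30: go left to 26.
  At 26: go left to 28.
    At 28: go left to 19.
      19 is a leaf — visit 19.
    At 28: no right child.
    Visit 28.
  At 26: go right to 21.
    At 21: go left to 4.
      At 4: no left child.
      At 4: go right to 32.
        At 32: go left to 24.
          24 is a leaf — visit 24.
        At 32: go right to 16.
          16 is a leaf — visit 16.
        Visit 32.
      Visit 4.
    At 21: no right child.
    Visit 21.
  Visit 26.
At 30: go right to 14.
  At 14: go left to 10.
    10 is a leaf — visit 10.
  At 14: go right to 38.
    38 is a leaf — visit 38.
  Visit 14.
Visit 30.
Full post-order sequence: 19, 28, 24, 16, 32, 4, 21, 26, 10, 38, 14, 30.

10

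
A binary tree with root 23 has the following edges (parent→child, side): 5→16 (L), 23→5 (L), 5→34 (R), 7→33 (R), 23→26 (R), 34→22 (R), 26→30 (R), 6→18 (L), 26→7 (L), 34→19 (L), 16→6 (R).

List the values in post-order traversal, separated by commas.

18, 6, 16, 19, 22, 34, 5, 33, 7, 30, 26, 23

Post-order visits the left subtree, then the right subtree, then the node.
At 23: go left to 5.
  At 5: go left to 16.
    At 16: no left child.
    At 16: go right to 6.
      At 6: go left to 18.
        18 is a leaf — visit 18.
      At 6: no right child.
      Visit 6.
    Visit 16.
  At 5: go right to 34.
    At 34: go left to 19.
      19 is a leaf — visit 19.
    At 34: go right to 22.
      22 is a leaf — visit 22.
    Visit 34.
  Visit 5.
At 23: go right to 26.
  At 26: go left to 7.
    At 7: no left child.
    At 7: go right to 33.
      33 is a leaf — visit 33.
    Visit 7.
  At 26: go right to 30.
    30 is a leaf — visit 30.
  Visit 26.
Visit 23.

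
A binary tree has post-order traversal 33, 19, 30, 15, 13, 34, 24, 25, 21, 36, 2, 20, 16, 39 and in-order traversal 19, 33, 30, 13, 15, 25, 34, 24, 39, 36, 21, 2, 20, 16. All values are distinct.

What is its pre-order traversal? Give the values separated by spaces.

The last element of post-order is the root; it splits in-order into left and right subtrees.
Root 39: left subtree has 8 nodes {19, 33, 30, 13, 15, 25, 34, 24}, right has 5 {36, 21, 2, 20, 16}.
  Root 25: left subtree has 5 nodes {19, 33, 30, 13, 15}, right has 2 {34, 24}.
    Root 13: left subtree has 3 nodes {19, 33, 30}, right has 1 {15}.
      Root 30: left subtree has 2 nodes {19, 33}, right has 0 { }.
        Root 19: left subtree has 0 nodes { }, right has 1 {33}.
    Root 24: left subtree has 1 node {34}, right has 0 { }.
  Root 16: left subtree has 4 nodes {36, 21, 2, 20}, right has 0 { }.
    Root 20: left subtree has 3 nodes {36, 21, 2}, right has 0 { }.
      Root 2: left subtree has 2 nodes {36, 21}, right has 0 { }.
        Root 36: left subtree has 0 nodes { }, right has 1 {21}.

39 25 13 30 19 33 15 24 34 16 20 2 36 21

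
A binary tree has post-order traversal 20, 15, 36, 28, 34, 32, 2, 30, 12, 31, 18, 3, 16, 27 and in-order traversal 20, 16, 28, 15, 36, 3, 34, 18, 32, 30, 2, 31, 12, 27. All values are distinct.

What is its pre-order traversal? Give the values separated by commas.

The last element of post-order is the root; it splits in-order into left and right subtrees.
Root 27: left subtree has 13 nodes {20, 16, 28, 15, 36, 3, 34, 18, 32, 30, 2, 31, 12}, right has 0 { }.
  Root 16: left subtree has 1 node {20}, right has 11 {28, 15, 36, 3, 34, 18, 32, 30, 2, 31, 12}.
    Root 3: left subtree has 3 nodes {28, 15, 36}, right has 7 {34, 18, 32, 30, 2, 31, 12}.
      Root 28: left subtree has 0 nodes { }, right has 2 {15, 36}.
        Root 36: left subtree has 1 node {15}, right has 0 { }.
      Root 18: left subtree has 1 node {34}, right has 5 {32, 30, 2, 31, 12}.
        Root 31: left subtree has 3 nodes {32, 30, 2}, right has 1 {12}.
          Root 30: left subtree has 1 node {32}, right has 1 {2}.

27, 16, 20, 3, 28, 36, 15, 18, 34, 31, 30, 32, 2, 12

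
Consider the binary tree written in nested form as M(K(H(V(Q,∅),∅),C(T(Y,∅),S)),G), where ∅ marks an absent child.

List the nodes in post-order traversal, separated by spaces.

Post-order visits the left subtree, then the right subtree, then the node.
At M: go left to K.
  At K: go left to H.
    At H: go left to V.
      At V: go left to Q.
        Q is a leaf — visit Q.
      At V: no right child.
      Visit V.
    At H: no right child.
    Visit H.
  At K: go right to C.
    At C: go left to T.
      At T: go left to Y.
        Y is a leaf — visit Y.
      At T: no right child.
      Visit T.
    At C: go right to S.
      S is a leaf — visit S.
    Visit C.
  Visit K.
At M: go right to G.
  G is a leaf — visit G.
Visit M.

Q V H Y T S C K G M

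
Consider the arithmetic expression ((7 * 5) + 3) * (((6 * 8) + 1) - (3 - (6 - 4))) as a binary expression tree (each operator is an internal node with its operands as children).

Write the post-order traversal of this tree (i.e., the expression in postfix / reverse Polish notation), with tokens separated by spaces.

Post-order on an expression tree gives postfix notation: for each operator, emit left operand, right operand, then the operator.

7 5 * 3 + 6 8 * 1 + 3 6 4 - - - *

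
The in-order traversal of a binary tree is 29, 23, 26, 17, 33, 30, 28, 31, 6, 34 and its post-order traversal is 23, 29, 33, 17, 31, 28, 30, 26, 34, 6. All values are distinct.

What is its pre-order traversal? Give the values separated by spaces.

The last element of post-order is the root; it splits in-order into left and right subtrees.
Root 6: left subtree has 8 nodes {29, 23, 26, 17, 33, 30, 28, 31}, right has 1 {34}.
  Root 26: left subtree has 2 nodes {29, 23}, right has 5 {17, 33, 30, 28, 31}.
    Root 29: left subtree has 0 nodes { }, right has 1 {23}.
    Root 30: left subtree has 2 nodes {17, 33}, right has 2 {28, 31}.
      Root 17: left subtree has 0 nodes { }, right has 1 {33}.
      Root 28: left subtree has 0 nodes { }, right has 1 {31}.

6 26 29 23 30 17 33 28 31 34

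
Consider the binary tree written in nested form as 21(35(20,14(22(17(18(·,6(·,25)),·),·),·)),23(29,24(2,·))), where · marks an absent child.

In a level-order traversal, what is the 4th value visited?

20

Level-order visits nodes level by level from the root, left to right within each level.
Level 0: 21
Level 1: 35, 23
Level 2: 20, 14, 29, 24
Level 3: 22, 2
Level 4: 17
Level 5: 18
Level 6: 6
Level 7: 25
Full level-order sequence: 21, 35, 23, 20, 14, 29, 24, 22, 2, 17, 18, 6, 25.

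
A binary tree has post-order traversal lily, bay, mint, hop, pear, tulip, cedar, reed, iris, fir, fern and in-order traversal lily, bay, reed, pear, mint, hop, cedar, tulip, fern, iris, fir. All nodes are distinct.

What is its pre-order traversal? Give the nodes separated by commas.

fern, reed, bay, lily, cedar, pear, hop, mint, tulip, fir, iris

The last element of post-order is the root; it splits in-order into left and right subtrees.
Root fern: left subtree has 8 nodes {lily, bay, reed, pear, mint, hop, cedar, tulip}, right has 2 {iris, fir}.
  Root reed: left subtree has 2 nodes {lily, bay}, right has 5 {pear, mint, hop, cedar, tulip}.
    Root bay: left subtree has 1 node {lily}, right has 0 { }.
    Root cedar: left subtree has 3 nodes {pear, mint, hop}, right has 1 {tulip}.
      Root pear: left subtree has 0 nodes { }, right has 2 {mint, hop}.
        Root hop: left subtree has 1 node {mint}, right has 0 { }.
  Root fir: left subtree has 1 node {iris}, right has 0 { }.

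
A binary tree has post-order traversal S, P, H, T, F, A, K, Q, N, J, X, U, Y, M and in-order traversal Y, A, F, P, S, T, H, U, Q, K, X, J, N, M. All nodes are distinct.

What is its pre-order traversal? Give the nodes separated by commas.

The last element of post-order is the root; it splits in-order into left and right subtrees.
Root M: left subtree has 13 nodes {Y, A, F, P, S, T, H, U, Q, K, X, J, N}, right has 0 { }.
  Root Y: left subtree has 0 nodes { }, right has 12 {A, F, P, S, T, H, U, Q, K, X, J, N}.
    Root U: left subtree has 6 nodes {A, F, P, S, T, H}, right has 5 {Q, K, X, J, N}.
      Root A: left subtree has 0 nodes { }, right has 5 {F, P, S, T, H}.
        Root F: left subtree has 0 nodes { }, right has 4 {P, S, T, H}.
          Root T: left subtree has 2 nodes {P, S}, right has 1 {H}.
            Root P: left subtree has 0 nodes { }, right has 1 {S}.
      Root X: left subtree has 2 nodes {Q, K}, right has 2 {J, N}.
        Root Q: left subtree has 0 nodes { }, right has 1 {K}.
        Root J: left subtree has 0 nodes { }, right has 1 {N}.

M, Y, U, A, F, T, P, S, H, X, Q, K, J, N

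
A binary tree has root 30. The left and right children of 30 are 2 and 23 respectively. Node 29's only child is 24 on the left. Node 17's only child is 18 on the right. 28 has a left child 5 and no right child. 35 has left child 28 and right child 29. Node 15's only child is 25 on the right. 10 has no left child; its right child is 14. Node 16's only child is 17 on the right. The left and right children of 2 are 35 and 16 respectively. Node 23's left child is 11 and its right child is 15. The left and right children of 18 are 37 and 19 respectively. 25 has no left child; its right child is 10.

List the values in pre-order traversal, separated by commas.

Pre-order visits the node, then its left subtree, then its right subtree.
Visit 30.
At 30: go left to 2.
  Visit 2.
  At 2: go left to 35.
    Visit 35.
    At 35: go left to 28.
      Visit 28.
      At 28: go left to 5.
        5 is a leaf — visit 5.
      At 28: no right child.
    At 35: go right to 29.
      Visit 29.
      At 29: go left to 24.
        24 is a leaf — visit 24.
      At 29: no right child.
  At 2: go right to 16.
    Visit 16.
    At 16: no left child.
    At 16: go right to 17.
      Visit 17.
      At 17: no left child.
      At 17: go right to 18.
        Visit 18.
        At 18: go left to 37.
          37 is a leaf — visit 37.
        At 18: go right to 19.
          19 is a leaf — visit 19.
At 30: go right to 23.
  Visit 23.
  At 23: go left to 11.
    11 is a leaf — visit 11.
  At 23: go right to 15.
    Visit 15.
    At 15: no left child.
    At 15: go right to 25.
      Visit 25.
      At 25: no left child.
      At 25: go right to 10.
        Visit 10.
        At 10: no left child.
        At 10: go right to 14.
          14 is a leaf — visit 14.

30, 2, 35, 28, 5, 29, 24, 16, 17, 18, 37, 19, 23, 11, 15, 25, 10, 14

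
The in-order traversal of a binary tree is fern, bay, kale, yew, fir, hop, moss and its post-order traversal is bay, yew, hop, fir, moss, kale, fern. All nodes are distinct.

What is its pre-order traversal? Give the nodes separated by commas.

The last element of post-order is the root; it splits in-order into left and right subtrees.
Root fern: left subtree has 0 nodes { }, right has 6 {bay, kale, yew, fir, hop, moss}.
  Root kale: left subtree has 1 node {bay}, right has 4 {yew, fir, hop, moss}.
    Root moss: left subtree has 3 nodes {yew, fir, hop}, right has 0 { }.
      Root fir: left subtree has 1 node {yew}, right has 1 {hop}.

fern, kale, bay, moss, fir, yew, hop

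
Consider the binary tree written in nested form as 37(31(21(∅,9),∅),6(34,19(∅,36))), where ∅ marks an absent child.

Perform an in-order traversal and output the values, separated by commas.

21, 9, 31, 37, 34, 6, 19, 36

In-order visits the left subtree, then the node, then the right subtree.
At 37: go left to 31.
  At 31: go left to 21.
    At 21: no left child.
    Visit 21.
    At 21: go right to 9.
      9 is a leaf — visit 9.
  Visit 31.
  At 31: no right child.
Visit 37.
At 37: go right to 6.
  At 6: go left to 34.
    34 is a leaf — visit 34.
  Visit 6.
  At 6: go right to 19.
    At 19: no left child.
    Visit 19.
    At 19: go right to 36.
      36 is a leaf — visit 36.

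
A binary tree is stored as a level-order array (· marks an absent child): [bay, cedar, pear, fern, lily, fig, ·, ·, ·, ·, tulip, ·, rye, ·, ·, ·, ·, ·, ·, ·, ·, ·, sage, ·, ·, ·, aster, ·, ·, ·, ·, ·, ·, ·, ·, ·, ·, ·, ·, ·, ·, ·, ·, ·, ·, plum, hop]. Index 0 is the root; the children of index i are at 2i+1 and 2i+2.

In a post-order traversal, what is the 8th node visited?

Post-order visits the left subtree, then the right subtree, then the node.
At bay: go left to cedar.
  At cedar: go left to fern.
    fern is a leaf — visit fern.
  At cedar: go right to lily.
    At lily: no left child.
    At lily: go right to tulip.
      At tulip: no left child.
      At tulip: go right to sage.
        At sage: go left to plum.
          plum is a leaf — visit plum.
        At sage: go right to hop.
          hop is a leaf — visit hop.
        Visit sage.
      Visit tulip.
    Visit lily.
  Visit cedar.
At bay: go right to pear.
  At pear: go left to fig.
    At fig: no left child.
    At fig: go right to rye.
      At rye: no left child.
      At rye: go right to aster.
        aster is a leaf — visit aster.
      Visit rye.
    Visit fig.
  At pear: no right child.
  Visit pear.
Visit bay.
Full post-order sequence: fern, plum, hop, sage, tulip, lily, cedar, aster, rye, fig, pear, bay.

aster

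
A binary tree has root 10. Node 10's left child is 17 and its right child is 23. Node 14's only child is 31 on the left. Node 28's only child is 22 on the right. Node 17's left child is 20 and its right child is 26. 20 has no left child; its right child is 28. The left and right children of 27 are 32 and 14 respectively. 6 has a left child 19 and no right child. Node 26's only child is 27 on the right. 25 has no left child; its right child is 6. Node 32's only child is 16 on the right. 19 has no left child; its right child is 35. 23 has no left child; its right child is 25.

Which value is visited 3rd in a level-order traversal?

Level-order visits nodes level by level from the root, left to right within each level.
Level 0: 10
Level 1: 17, 23
Level 2: 20, 26, 25
Level 3: 28, 27, 6
Level 4: 22, 32, 14, 19
Level 5: 16, 31, 35
Full level-order sequence: 10, 17, 23, 20, 26, 25, 28, 27, 6, 22, 32, 14, 19, 16, 31, 35.

23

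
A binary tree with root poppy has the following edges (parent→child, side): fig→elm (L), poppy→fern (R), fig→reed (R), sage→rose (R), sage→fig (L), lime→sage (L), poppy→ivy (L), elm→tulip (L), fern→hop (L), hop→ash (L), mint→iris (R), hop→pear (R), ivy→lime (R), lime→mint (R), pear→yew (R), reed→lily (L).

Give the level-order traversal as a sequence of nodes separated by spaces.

poppy ivy fern lime hop sage mint ash pear fig rose iris yew elm reed tulip lily

Level-order visits nodes level by level from the root, left to right within each level.
Level 0: poppy
Level 1: ivy, fern
Level 2: lime, hop
Level 3: sage, mint, ash, pear
Level 4: fig, rose, iris, yew
Level 5: elm, reed
Level 6: tulip, lily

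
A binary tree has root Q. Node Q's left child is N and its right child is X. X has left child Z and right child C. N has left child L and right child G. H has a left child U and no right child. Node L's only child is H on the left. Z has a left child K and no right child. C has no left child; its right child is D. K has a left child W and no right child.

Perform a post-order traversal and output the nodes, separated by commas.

Post-order visits the left subtree, then the right subtree, then the node.
At Q: go left to N.
  At N: go left to L.
    At L: go left to H.
      At H: go left to U.
        U is a leaf — visit U.
      At H: no right child.
      Visit H.
    At L: no right child.
    Visit L.
  At N: go right to G.
    G is a leaf — visit G.
  Visit N.
At Q: go right to X.
  At X: go left to Z.
    At Z: go left to K.
      At K: go left to W.
        W is a leaf — visit W.
      At K: no right child.
      Visit K.
    At Z: no right child.
    Visit Z.
  At X: go right to C.
    At C: no left child.
    At C: go right to D.
      D is a leaf — visit D.
    Visit C.
  Visit X.
Visit Q.

U, H, L, G, N, W, K, Z, D, C, X, Q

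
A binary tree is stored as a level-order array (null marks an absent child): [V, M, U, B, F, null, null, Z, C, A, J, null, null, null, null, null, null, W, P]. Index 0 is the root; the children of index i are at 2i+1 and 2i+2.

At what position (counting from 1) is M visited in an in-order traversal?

6

In-order visits the left subtree, then the node, then the right subtree.
At V: go left to M.
  At M: go left to B.
    At B: go left to Z.
      Z is a leaf — visit Z.
    Visit B.
    At B: go right to C.
      At C: go left to W.
        W is a leaf — visit W.
      Visit C.
      At C: go right to P.
        P is a leaf — visit P.
  Visit M.
  At M: go right to F.
    At F: go left to A.
      A is a leaf — visit A.
    Visit F.
    At F: go right to J.
      J is a leaf — visit J.
Visit V.
At V: go right to U.
  U is a leaf — visit U.
Full in-order sequence: Z, B, W, C, P, M, A, F, J, V, U.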